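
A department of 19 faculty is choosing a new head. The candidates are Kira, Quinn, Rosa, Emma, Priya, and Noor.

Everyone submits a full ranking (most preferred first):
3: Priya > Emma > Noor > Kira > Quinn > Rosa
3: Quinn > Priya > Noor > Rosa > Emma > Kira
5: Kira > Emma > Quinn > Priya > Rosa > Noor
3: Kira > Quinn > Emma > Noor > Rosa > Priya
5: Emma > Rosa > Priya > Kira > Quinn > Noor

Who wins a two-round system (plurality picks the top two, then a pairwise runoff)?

Round 1 first-place votes: Kira 8, Quinn 3, Rosa 0, Emma 5, Priya 3, Noor 0. Kira and Emma advance.
Runoff: Kira is ranked above Emma on 8 ballots, Emma above Kira on 11.

Emma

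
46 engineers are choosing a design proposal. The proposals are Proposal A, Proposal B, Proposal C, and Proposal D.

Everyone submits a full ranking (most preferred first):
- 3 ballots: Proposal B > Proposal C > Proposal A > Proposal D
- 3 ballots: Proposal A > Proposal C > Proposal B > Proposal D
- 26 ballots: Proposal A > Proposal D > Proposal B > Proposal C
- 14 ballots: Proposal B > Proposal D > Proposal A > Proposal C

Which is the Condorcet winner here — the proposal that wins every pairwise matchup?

Proposal A vs Proposal B: 29–17
Proposal A vs Proposal C: 43–3
Proposal A vs Proposal D: 32–14
Proposal A beats every other proposal.

Proposal A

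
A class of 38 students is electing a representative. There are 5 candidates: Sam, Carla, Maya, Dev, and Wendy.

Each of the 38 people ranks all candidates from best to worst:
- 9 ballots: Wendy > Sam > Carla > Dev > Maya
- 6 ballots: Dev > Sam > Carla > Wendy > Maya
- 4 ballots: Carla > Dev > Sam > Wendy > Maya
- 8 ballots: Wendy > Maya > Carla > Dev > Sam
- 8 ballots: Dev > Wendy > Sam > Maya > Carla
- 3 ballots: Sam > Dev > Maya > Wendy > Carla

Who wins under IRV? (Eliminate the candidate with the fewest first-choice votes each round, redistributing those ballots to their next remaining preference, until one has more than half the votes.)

Round 1: Sam 3, Carla 4, Maya 0, Dev 14, Wendy 17. Maya eliminated.
Round 2: Sam 3, Carla 4, Dev 14, Wendy 17. Sam eliminated.
Round 3: Carla 4, Dev 17, Wendy 17. Carla eliminated.
Round 4: Dev 21, Wendy 17. Dev has a majority (≥20).

Dev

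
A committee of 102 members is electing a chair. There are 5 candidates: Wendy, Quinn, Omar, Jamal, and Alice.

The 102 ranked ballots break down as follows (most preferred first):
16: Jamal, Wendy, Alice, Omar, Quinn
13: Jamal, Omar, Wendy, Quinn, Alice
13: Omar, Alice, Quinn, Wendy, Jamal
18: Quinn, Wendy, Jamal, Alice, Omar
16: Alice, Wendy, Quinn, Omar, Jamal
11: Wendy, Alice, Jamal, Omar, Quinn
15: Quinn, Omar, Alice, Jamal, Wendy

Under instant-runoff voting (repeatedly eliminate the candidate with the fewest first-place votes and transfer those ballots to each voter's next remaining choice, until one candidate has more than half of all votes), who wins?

Round 1: Wendy 11, Quinn 33, Omar 13, Jamal 29, Alice 16. Wendy eliminated.
Round 2: Quinn 33, Omar 13, Jamal 29, Alice 27. Omar eliminated.
Round 3: Quinn 33, Jamal 29, Alice 40. Jamal eliminated.
Round 4: Quinn 46, Alice 56. Alice has a majority (≥52).

Alice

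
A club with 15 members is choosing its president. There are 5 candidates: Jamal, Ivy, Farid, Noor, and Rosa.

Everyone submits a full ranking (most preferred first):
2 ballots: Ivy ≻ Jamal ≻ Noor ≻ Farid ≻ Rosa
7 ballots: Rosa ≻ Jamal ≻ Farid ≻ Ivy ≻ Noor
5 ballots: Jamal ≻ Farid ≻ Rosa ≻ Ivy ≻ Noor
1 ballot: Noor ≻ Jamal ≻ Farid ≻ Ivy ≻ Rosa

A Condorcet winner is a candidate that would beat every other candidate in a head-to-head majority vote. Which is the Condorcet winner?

Jamal vs Ivy: 13–2
Jamal vs Farid: 15–0
Jamal vs Noor: 14–1
Jamal vs Rosa: 8–7
Jamal beats every other candidate.

Jamal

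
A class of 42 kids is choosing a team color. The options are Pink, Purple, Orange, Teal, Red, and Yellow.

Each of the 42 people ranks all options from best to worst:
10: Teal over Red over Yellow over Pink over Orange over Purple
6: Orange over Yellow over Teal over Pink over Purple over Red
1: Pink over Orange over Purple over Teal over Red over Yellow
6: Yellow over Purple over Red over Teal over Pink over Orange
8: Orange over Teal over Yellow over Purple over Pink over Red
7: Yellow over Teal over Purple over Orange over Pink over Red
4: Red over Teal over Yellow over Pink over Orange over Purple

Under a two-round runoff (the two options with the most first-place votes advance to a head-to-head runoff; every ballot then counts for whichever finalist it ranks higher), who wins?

Round 1 first-place votes: Pink 1, Purple 0, Orange 14, Teal 10, Red 4, Yellow 13. Orange and Yellow advance.
Runoff: Orange is ranked above Yellow on 15 ballots, Yellow above Orange on 27.

Yellow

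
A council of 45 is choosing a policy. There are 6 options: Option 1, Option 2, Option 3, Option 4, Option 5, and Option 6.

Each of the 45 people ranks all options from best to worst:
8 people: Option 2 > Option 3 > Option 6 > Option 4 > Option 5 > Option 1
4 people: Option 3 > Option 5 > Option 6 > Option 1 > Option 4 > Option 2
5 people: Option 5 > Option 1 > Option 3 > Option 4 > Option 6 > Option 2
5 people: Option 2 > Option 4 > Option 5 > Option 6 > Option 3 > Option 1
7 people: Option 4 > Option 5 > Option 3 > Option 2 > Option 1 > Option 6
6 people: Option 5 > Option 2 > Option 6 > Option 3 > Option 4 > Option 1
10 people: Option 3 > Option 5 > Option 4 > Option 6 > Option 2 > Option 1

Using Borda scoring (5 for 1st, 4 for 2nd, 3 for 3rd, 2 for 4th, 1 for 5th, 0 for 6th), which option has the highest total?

Option 5

Option 1: 8×0 + 4×2 + 5×4 + 5×0 + 7×1 + 6×0 + 10×0 = 35
Option 2: 8×5 + 4×0 + 5×0 + 5×5 + 7×2 + 6×4 + 10×1 = 113
Option 3: 8×4 + 4×5 + 5×3 + 5×1 + 7×3 + 6×2 + 10×5 = 155
Option 4: 8×2 + 4×1 + 5×2 + 5×4 + 7×5 + 6×1 + 10×3 = 121
Option 5: 8×1 + 4×4 + 5×5 + 5×3 + 7×4 + 6×5 + 10×4 = 162
Option 6: 8×3 + 4×3 + 5×1 + 5×2 + 7×0 + 6×3 + 10×2 = 89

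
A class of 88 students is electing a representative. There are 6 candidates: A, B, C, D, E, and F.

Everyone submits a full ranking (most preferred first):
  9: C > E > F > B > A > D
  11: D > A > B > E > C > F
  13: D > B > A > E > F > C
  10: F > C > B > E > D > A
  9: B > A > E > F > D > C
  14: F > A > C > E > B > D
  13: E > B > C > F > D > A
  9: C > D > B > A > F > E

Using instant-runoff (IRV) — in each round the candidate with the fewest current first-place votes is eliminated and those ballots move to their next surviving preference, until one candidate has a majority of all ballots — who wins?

Round 1: A 0, B 9, C 18, D 24, E 13, F 24. A eliminated.
Round 2: B 9, C 18, D 24, E 13, F 24. B eliminated.
Round 3: C 18, D 24, E 22, F 24. C eliminated.
Round 4: D 33, E 31, F 24. F eliminated.
Round 5: D 33, E 55. E has a majority (≥45).

E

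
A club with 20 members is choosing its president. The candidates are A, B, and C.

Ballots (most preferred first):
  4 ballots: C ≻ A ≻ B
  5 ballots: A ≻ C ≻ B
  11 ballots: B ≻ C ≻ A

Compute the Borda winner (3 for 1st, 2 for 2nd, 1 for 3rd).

C

A: 4×2 + 5×3 + 11×1 = 34
B: 4×1 + 5×1 + 11×3 = 42
C: 4×3 + 5×2 + 11×2 = 44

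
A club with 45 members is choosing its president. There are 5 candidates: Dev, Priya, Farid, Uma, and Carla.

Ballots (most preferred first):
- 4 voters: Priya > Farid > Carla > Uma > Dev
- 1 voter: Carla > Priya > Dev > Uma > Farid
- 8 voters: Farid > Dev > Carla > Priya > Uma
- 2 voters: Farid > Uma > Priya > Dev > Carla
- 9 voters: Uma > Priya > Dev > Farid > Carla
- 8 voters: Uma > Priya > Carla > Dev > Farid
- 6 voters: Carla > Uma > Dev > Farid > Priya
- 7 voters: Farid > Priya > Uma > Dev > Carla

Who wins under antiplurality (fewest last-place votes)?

Dev

Last-place votes: Dev 4, Priya 6, Farid 9, Uma 8, Carla 18.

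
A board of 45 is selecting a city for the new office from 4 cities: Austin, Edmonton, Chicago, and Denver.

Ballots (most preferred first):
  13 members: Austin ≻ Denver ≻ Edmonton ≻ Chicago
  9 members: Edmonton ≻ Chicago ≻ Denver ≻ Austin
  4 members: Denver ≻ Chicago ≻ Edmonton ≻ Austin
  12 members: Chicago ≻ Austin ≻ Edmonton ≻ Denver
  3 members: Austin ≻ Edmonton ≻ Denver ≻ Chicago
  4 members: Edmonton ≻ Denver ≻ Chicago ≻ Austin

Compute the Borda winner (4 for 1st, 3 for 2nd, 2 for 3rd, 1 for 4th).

Austin: 13×4 + 9×1 + 4×1 + 12×3 + 3×4 + 4×1 = 117
Edmonton: 13×2 + 9×4 + 4×2 + 12×2 + 3×3 + 4×4 = 119
Chicago: 13×1 + 9×3 + 4×3 + 12×4 + 3×1 + 4×2 = 111
Denver: 13×3 + 9×2 + 4×4 + 12×1 + 3×2 + 4×3 = 103

Edmonton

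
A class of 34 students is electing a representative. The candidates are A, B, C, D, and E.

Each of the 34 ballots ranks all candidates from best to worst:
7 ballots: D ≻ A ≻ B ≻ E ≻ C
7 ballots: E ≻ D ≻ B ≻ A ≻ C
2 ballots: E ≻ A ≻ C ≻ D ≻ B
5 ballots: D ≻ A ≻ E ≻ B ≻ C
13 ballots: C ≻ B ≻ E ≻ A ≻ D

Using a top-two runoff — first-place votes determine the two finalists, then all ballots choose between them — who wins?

D

Round 1 first-place votes: A 0, B 0, C 13, D 12, E 9. C and D advance.
Runoff: C is ranked above D on 15 ballots, D above C on 19.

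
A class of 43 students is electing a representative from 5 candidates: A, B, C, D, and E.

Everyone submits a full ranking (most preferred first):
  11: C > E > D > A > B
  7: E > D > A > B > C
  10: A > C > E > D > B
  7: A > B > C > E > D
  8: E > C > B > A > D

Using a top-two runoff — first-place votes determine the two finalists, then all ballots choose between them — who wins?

Round 1 first-place votes: A 17, B 0, C 11, D 0, E 15. A and E advance.
Runoff: A is ranked above E on 17 ballots, E above A on 26.

E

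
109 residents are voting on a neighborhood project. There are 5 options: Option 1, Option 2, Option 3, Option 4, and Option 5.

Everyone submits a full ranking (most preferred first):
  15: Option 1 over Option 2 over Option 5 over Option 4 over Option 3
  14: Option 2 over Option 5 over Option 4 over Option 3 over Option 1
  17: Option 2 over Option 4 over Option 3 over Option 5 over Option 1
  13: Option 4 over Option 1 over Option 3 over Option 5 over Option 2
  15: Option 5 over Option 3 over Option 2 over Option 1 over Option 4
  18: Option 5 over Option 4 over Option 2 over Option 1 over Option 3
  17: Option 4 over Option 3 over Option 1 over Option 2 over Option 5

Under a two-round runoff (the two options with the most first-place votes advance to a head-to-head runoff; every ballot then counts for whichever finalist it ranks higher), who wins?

Round 1 first-place votes: Option 1 15, Option 2 31, Option 3 0, Option 4 30, Option 5 33. Option 5 and Option 2 advance.
Runoff: Option 5 is ranked above Option 2 on 46 ballots, Option 2 above Option 5 on 63.

Option 2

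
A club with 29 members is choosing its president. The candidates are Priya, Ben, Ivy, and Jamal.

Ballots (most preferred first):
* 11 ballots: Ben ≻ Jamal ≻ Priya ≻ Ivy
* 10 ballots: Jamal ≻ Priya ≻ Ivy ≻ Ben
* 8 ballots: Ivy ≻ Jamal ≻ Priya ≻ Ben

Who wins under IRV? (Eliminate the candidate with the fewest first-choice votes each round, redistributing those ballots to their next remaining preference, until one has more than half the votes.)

Jamal

Round 1: Priya 0, Ben 11, Ivy 8, Jamal 10. Priya eliminated.
Round 2: Ben 11, Ivy 8, Jamal 10. Ivy eliminated.
Round 3: Ben 11, Jamal 18. Jamal has a majority (≥15).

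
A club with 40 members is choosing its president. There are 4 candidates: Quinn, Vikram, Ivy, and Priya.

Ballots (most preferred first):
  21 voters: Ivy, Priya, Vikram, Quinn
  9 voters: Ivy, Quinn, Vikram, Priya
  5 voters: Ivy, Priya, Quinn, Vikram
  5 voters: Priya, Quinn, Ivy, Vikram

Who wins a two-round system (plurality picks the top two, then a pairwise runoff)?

Ivy

Round 1 first-place votes: Quinn 0, Vikram 0, Ivy 35, Priya 5. Ivy and Priya advance.
Runoff: Ivy is ranked above Priya on 35 ballots, Priya above Ivy on 5.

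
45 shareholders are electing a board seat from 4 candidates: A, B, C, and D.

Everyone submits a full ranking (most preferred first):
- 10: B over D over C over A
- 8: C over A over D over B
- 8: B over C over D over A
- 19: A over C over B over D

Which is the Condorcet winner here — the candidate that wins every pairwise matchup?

C vs A: 26–19
C vs B: 27–18
C vs D: 35–10
C beats every other candidate.

C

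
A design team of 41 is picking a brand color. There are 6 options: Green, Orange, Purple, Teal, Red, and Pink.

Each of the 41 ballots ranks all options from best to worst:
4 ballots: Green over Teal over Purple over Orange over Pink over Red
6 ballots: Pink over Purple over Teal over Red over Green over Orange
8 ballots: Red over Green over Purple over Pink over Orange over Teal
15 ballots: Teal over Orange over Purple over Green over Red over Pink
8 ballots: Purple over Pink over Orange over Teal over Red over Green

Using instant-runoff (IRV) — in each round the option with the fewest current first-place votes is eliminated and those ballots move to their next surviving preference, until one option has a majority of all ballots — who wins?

Purple

Round 1: Green 4, Orange 0, Purple 8, Teal 15, Red 8, Pink 6. Orange eliminated.
Round 2: Green 4, Purple 8, Teal 15, Red 8, Pink 6. Green eliminated.
Round 3: Purple 8, Teal 19, Red 8, Pink 6. Pink eliminated.
Round 4: Purple 14, Teal 19, Red 8. Red eliminated.
Round 5: Purple 22, Teal 19. Purple has a majority (≥21).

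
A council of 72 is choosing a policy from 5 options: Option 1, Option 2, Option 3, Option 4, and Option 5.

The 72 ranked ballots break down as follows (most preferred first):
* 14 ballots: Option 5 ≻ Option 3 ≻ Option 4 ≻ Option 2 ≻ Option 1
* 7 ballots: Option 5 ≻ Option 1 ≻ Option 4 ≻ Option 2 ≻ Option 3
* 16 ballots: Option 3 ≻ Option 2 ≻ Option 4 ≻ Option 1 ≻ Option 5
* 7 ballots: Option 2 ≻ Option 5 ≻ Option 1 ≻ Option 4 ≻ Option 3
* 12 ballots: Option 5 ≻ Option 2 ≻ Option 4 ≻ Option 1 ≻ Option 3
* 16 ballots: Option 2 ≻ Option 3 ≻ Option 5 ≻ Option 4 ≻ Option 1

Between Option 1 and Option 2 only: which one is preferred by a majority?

Option 2

Option 1 is ranked above Option 2 on 7 ballots; Option 2 above Option 1 on 65.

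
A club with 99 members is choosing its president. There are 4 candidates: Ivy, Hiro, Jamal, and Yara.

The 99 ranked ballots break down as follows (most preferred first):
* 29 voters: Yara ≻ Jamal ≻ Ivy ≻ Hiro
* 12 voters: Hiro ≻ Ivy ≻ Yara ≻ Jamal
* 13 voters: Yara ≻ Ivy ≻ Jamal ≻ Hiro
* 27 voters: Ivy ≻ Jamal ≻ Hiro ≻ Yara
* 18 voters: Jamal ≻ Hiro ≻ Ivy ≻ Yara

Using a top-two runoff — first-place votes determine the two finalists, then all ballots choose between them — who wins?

Ivy

Round 1 first-place votes: Ivy 27, Hiro 12, Jamal 18, Yara 42. Yara and Ivy advance.
Runoff: Yara is ranked above Ivy on 42 ballots, Ivy above Yara on 57.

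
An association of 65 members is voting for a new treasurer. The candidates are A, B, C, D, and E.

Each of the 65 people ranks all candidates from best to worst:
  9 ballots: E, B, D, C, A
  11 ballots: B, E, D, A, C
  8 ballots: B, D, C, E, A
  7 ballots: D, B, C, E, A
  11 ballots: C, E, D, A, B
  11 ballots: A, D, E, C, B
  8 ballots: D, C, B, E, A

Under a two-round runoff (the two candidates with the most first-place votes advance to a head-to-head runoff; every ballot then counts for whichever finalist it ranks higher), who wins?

Round 1 first-place votes: A 11, B 19, C 11, D 15, E 9. B and D advance.
Runoff: B is ranked above D on 28 ballots, D above B on 37.

D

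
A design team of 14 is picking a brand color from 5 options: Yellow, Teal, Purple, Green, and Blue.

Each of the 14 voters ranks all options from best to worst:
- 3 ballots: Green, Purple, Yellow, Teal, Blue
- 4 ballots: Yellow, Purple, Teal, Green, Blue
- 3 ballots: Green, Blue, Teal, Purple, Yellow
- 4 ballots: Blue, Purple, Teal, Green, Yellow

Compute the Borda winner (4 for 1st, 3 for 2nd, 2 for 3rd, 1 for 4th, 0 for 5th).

Yellow: 3×2 + 4×4 + 3×0 + 4×0 = 22
Teal: 3×1 + 4×2 + 3×2 + 4×2 = 25
Purple: 3×3 + 4×3 + 3×1 + 4×3 = 36
Green: 3×4 + 4×1 + 3×4 + 4×1 = 32
Blue: 3×0 + 4×0 + 3×3 + 4×4 = 25

Purple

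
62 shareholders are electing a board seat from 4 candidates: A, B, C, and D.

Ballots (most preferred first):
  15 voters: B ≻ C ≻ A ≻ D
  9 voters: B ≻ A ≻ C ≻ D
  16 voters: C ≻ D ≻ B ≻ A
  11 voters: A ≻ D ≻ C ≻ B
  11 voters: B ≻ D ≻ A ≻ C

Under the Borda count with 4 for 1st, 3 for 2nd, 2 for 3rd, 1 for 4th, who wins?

B

A: 15×2 + 9×3 + 16×1 + 11×4 + 11×2 = 139
B: 15×4 + 9×4 + 16×2 + 11×1 + 11×4 = 183
C: 15×3 + 9×2 + 16×4 + 11×2 + 11×1 = 160
D: 15×1 + 9×1 + 16×3 + 11×3 + 11×3 = 138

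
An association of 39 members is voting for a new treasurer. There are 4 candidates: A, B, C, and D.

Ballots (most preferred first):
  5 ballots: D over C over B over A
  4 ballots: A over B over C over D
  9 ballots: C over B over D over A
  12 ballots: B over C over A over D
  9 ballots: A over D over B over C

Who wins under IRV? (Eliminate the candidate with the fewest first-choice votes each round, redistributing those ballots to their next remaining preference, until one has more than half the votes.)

C

Round 1: A 13, B 12, C 9, D 5. D eliminated.
Round 2: A 13, B 12, C 14. B eliminated.
Round 3: A 13, C 26. C has a majority (≥20).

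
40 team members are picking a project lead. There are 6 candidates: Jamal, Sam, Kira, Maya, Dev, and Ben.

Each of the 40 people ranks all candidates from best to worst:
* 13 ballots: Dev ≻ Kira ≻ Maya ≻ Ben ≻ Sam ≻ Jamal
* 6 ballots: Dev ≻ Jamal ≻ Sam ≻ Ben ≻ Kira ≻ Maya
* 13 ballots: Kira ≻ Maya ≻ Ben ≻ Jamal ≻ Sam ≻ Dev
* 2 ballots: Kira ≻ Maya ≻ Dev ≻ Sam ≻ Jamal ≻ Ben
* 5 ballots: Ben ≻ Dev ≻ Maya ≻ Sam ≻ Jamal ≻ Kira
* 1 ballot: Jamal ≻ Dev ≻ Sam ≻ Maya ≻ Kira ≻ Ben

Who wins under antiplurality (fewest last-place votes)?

Sam

Last-place votes: Jamal 13, Sam 0, Kira 5, Maya 6, Dev 13, Ben 3.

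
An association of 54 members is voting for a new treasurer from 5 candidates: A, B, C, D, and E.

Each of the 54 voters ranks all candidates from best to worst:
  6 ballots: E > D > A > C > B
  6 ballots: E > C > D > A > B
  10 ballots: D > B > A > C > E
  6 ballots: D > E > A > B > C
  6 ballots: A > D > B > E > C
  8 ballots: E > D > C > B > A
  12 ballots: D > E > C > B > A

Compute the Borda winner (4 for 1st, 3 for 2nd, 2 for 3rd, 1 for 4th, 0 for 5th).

D

A: 6×2 + 6×1 + 10×2 + 6×2 + 6×4 + 8×0 + 12×0 = 74
B: 6×0 + 6×0 + 10×3 + 6×1 + 6×2 + 8×1 + 12×1 = 68
C: 6×1 + 6×3 + 10×1 + 6×0 + 6×0 + 8×2 + 12×2 = 74
D: 6×3 + 6×2 + 10×4 + 6×4 + 6×3 + 8×3 + 12×4 = 184
E: 6×4 + 6×4 + 10×0 + 6×3 + 6×1 + 8×4 + 12×3 = 140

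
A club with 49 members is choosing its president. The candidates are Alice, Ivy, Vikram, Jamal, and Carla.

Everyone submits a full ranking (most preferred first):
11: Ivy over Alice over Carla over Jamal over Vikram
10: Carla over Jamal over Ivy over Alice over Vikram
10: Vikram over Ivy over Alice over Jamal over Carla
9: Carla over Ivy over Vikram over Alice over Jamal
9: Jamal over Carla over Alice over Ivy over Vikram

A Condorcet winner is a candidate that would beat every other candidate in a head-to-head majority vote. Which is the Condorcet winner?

Carla vs Alice: 28–21
Carla vs Ivy: 28–21
Carla vs Vikram: 39–10
Carla vs Jamal: 30–19
Carla beats every other candidate.

Carla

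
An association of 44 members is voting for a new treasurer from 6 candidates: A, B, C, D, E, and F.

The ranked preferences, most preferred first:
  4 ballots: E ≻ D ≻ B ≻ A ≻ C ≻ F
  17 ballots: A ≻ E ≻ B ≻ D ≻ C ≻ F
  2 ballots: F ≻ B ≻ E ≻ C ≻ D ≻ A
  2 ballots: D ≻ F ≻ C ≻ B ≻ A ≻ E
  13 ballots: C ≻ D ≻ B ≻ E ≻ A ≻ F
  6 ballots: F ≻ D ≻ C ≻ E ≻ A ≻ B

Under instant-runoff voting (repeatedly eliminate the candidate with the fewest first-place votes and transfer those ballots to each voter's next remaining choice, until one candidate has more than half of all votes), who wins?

Round 1: A 17, B 0, C 13, D 2, E 4, F 8. B eliminated.
Round 2: A 17, C 13, D 2, E 4, F 8. D eliminated.
Round 3: A 17, C 13, E 4, F 10. E eliminated.
Round 4: A 21, C 13, F 10. F eliminated.
Round 5: A 21, C 23. C has a majority (≥23).

C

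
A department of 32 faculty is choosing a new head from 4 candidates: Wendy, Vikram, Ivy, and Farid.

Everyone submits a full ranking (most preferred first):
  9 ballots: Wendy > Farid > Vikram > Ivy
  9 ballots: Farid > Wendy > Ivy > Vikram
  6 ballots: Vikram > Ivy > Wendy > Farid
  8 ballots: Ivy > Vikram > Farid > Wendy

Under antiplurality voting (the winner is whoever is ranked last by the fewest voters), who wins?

Last-place votes: Wendy 8, Vikram 9, Ivy 9, Farid 6.

Farid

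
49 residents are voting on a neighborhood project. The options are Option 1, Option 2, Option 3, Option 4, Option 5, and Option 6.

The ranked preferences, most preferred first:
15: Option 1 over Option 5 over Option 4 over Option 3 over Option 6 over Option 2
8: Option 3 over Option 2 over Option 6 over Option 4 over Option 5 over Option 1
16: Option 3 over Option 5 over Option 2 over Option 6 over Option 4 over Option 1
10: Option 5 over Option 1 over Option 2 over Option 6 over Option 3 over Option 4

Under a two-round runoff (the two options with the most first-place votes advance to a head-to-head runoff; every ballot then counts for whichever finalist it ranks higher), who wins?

Round 1 first-place votes: Option 1 15, Option 2 0, Option 3 24, Option 4 0, Option 5 10, Option 6 0. Option 3 and Option 1 advance.
Runoff: Option 3 is ranked above Option 1 on 24 ballots, Option 1 above Option 3 on 25.

Option 1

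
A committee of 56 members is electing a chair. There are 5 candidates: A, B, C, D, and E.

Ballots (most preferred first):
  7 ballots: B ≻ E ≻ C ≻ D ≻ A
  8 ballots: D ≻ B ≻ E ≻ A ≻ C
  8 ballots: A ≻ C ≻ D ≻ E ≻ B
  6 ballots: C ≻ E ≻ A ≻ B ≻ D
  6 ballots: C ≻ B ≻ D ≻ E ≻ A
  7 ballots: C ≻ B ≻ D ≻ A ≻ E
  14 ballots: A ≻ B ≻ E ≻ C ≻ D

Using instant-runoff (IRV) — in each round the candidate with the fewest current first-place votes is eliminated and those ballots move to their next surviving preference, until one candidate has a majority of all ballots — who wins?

A

Round 1: A 22, B 7, C 19, D 8, E 0. E eliminated.
Round 2: A 22, B 7, C 19, D 8. B eliminated.
Round 3: A 22, C 26, D 8. D eliminated.
Round 4: A 30, C 26. A has a majority (≥29).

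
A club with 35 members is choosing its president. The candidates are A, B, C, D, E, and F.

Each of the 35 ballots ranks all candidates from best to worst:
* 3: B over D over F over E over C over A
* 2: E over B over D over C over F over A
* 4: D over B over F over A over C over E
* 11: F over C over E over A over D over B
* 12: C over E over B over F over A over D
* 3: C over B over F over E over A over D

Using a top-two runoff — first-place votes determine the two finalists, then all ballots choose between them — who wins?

Round 1 first-place votes: A 0, B 3, C 15, D 4, E 2, F 11. C and F advance.
Runoff: C is ranked above F on 17 ballots, F above C on 18.

F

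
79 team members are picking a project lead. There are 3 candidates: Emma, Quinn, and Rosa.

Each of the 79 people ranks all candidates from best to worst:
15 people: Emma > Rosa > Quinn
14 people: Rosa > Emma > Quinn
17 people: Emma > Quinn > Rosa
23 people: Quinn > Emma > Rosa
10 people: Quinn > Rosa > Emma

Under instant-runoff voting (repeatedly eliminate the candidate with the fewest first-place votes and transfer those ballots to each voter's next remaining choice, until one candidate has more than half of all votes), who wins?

Round 1: Emma 32, Quinn 33, Rosa 14. Rosa eliminated.
Round 2: Emma 46, Quinn 33. Emma has a majority (≥40).

Emma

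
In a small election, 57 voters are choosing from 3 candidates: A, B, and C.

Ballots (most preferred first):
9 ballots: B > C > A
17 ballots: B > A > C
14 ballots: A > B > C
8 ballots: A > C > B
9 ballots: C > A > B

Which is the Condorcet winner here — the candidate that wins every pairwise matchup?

A vs B: 31–26
A vs C: 39–18
A beats every other candidate.

A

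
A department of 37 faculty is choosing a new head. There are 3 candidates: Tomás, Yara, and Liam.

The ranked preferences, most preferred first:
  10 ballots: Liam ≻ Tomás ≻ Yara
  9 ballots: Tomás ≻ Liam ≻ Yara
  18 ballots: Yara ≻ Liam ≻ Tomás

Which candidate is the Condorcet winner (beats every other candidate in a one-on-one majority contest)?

Liam

Liam vs Tomás: 28–9
Liam vs Yara: 19–18
Liam beats every other candidate.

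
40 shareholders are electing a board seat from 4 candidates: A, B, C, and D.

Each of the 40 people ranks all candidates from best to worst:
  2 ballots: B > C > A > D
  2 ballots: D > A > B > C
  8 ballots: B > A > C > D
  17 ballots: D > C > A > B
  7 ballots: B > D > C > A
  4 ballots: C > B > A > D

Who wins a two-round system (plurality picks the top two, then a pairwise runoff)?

Round 1 first-place votes: A 0, B 17, C 4, D 19. D and B advance.
Runoff: D is ranked above B on 19 ballots, B above D on 21.

B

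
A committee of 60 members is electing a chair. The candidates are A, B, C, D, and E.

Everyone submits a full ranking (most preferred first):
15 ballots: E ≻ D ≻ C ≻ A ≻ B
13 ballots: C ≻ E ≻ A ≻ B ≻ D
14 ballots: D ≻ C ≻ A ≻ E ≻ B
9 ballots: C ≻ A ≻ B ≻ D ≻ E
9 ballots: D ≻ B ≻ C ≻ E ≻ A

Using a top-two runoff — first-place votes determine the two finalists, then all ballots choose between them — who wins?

Round 1 first-place votes: A 0, B 0, C 22, D 23, E 15. D and C advance.
Runoff: D is ranked above C on 38 ballots, C above D on 22.

D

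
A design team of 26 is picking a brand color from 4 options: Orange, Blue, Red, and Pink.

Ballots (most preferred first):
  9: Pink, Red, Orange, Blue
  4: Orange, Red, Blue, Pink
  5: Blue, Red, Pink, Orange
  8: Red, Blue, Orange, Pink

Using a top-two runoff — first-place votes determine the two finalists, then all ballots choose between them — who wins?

Round 1 first-place votes: Orange 4, Blue 5, Red 8, Pink 9. Pink and Red advance.
Runoff: Pink is ranked above Red on 9 ballots, Red above Pink on 17.

Red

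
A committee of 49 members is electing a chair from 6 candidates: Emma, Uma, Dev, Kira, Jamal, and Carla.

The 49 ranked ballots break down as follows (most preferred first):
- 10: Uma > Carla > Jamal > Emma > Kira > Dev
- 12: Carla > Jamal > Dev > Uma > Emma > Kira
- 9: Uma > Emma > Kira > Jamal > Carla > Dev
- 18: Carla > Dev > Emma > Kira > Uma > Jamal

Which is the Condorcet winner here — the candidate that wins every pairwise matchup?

Carla vs Emma: 40–9
Carla vs Uma: 30–19
Carla vs Dev: 49–0
Carla vs Kira: 40–9
Carla vs Jamal: 40–9
Carla beats every other candidate.

Carla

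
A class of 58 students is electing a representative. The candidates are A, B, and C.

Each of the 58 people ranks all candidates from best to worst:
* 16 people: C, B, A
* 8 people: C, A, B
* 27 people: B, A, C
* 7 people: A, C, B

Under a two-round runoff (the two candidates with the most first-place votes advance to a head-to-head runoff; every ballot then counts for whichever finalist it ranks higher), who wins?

Round 1 first-place votes: A 7, B 27, C 24. B and C advance.
Runoff: B is ranked above C on 27 ballots, C above B on 31.

C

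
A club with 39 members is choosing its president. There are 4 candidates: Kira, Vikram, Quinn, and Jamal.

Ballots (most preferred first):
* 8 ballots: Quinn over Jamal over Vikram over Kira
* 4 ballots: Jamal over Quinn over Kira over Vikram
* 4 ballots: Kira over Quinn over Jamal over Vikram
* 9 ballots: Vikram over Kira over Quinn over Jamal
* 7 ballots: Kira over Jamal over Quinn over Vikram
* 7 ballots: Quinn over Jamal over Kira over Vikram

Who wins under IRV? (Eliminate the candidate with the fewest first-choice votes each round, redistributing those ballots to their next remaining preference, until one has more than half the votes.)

Kira

Round 1: Kira 11, Vikram 9, Quinn 15, Jamal 4. Jamal eliminated.
Round 2: Kira 11, Vikram 9, Quinn 19. Vikram eliminated.
Round 3: Kira 20, Quinn 19. Kira has a majority (≥20).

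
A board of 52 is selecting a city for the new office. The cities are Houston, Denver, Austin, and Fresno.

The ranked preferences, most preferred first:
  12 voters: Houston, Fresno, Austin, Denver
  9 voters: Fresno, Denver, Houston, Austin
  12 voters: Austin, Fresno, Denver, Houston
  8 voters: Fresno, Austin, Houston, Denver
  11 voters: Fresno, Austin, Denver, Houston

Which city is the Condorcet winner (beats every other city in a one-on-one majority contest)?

Fresno

Fresno vs Houston: 40–12
Fresno vs Denver: 52–0
Fresno vs Austin: 40–12
Fresno beats every other city.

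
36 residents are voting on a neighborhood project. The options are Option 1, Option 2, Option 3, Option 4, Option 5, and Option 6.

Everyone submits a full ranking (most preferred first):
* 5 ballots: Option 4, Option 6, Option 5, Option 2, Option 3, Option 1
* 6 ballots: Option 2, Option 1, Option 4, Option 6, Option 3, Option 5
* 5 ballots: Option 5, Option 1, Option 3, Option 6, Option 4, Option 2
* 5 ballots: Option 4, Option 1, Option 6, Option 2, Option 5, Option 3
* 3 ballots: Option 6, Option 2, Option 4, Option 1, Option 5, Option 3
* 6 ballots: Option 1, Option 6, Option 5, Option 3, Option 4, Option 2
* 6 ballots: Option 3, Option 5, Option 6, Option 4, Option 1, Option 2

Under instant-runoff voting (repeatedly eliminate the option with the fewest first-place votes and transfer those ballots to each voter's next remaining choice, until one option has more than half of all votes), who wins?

Round 1: Option 1 6, Option 2 6, Option 3 6, Option 4 10, Option 5 5, Option 6 3. Option 6 eliminated.
Round 2: Option 1 6, Option 2 9, Option 3 6, Option 4 10, Option 5 5. Option 5 eliminated.
Round 3: Option 1 11, Option 2 9, Option 3 6, Option 4 10. Option 3 eliminated.
Round 4: Option 1 11, Option 2 9, Option 4 16. Option 2 eliminated.
Round 5: Option 1 17, Option 4 19. Option 4 has a majority (≥19).

Option 4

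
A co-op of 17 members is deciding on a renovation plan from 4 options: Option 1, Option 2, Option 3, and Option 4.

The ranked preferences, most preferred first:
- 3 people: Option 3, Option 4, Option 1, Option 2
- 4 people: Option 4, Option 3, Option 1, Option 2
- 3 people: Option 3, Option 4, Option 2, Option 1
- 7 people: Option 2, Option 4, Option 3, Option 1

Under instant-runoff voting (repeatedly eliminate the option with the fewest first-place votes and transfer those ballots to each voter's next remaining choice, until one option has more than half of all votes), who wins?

Round 1: Option 1 0, Option 2 7, Option 3 6, Option 4 4. Option 1 eliminated.
Round 2: Option 2 7, Option 3 6, Option 4 4. Option 4 eliminated.
Round 3: Option 2 7, Option 3 10. Option 3 has a majority (≥9).

Option 3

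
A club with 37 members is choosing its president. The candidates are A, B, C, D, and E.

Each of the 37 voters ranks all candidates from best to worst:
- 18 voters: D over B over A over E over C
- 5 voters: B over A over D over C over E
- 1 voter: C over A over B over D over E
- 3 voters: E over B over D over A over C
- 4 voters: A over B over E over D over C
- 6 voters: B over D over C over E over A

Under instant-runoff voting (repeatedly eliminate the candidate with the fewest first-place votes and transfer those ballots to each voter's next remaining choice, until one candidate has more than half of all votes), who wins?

B

Round 1: A 4, B 11, C 1, D 18, E 3. C eliminated.
Round 2: A 5, B 11, D 18, E 3. E eliminated.
Round 3: A 5, B 14, D 18. A eliminated.
Round 4: B 19, D 18. B has a majority (≥19).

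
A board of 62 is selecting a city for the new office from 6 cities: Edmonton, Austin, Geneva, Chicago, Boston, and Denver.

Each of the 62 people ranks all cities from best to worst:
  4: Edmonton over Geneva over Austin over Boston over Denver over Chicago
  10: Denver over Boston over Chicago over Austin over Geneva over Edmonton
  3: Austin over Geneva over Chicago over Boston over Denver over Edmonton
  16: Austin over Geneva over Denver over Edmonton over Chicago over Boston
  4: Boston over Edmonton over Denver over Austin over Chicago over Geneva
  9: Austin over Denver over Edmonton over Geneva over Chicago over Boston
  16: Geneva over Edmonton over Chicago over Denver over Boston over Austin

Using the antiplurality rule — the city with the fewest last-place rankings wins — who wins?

Denver

Last-place votes: Edmonton 13, Austin 16, Geneva 4, Chicago 4, Boston 25, Denver 0.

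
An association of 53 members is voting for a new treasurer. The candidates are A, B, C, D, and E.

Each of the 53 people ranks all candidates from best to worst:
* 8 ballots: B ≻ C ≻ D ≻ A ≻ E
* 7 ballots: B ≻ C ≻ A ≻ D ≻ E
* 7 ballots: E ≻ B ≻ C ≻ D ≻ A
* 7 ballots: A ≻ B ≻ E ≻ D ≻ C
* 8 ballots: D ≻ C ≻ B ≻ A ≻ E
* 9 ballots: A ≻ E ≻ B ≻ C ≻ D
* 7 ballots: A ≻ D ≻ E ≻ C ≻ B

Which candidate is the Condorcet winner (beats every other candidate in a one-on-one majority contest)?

B vs A: 30–23
B vs C: 38–15
B vs D: 38–15
B vs E: 30–23
B beats every other candidate.

B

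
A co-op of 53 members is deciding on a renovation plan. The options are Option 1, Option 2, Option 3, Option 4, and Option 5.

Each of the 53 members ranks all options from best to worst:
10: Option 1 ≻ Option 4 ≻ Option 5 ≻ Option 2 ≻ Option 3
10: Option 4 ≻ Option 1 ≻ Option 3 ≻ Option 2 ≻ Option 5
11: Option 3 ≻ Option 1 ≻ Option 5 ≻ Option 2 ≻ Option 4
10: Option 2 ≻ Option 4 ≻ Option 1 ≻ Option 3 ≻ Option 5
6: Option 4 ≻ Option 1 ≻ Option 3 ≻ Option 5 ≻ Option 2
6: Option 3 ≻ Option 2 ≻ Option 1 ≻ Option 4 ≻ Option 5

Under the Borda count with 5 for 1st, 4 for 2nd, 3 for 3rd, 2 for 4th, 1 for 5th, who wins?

Option 1

Option 1: 10×5 + 10×4 + 11×4 + 10×3 + 6×4 + 6×3 = 206
Option 2: 10×2 + 10×2 + 11×2 + 10×5 + 6×1 + 6×4 = 142
Option 3: 10×1 + 10×3 + 11×5 + 10×2 + 6×3 + 6×5 = 163
Option 4: 10×4 + 10×5 + 11×1 + 10×4 + 6×5 + 6×2 = 183
Option 5: 10×3 + 10×1 + 11×3 + 10×1 + 6×2 + 6×1 = 101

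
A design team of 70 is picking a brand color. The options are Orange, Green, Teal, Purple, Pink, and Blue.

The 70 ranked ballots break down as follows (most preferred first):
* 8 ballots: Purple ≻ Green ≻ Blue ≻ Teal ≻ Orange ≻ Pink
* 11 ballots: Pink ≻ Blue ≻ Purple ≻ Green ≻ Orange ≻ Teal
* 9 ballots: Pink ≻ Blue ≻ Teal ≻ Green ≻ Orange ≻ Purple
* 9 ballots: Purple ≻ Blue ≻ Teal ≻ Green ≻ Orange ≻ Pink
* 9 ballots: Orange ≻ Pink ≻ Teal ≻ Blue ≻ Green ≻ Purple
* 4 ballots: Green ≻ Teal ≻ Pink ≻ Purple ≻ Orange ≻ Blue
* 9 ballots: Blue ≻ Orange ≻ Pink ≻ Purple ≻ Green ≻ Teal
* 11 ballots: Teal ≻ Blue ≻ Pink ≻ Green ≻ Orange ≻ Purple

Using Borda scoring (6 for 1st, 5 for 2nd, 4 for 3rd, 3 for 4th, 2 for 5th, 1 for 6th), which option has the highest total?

Blue

Orange: 8×2 + 11×2 + 9×2 + 9×2 + 9×6 + 4×2 + 9×5 + 11×2 = 203
Green: 8×5 + 11×3 + 9×3 + 9×3 + 9×2 + 4×6 + 9×2 + 11×3 = 220
Teal: 8×3 + 11×1 + 9×4 + 9×4 + 9×4 + 4×5 + 9×1 + 11×6 = 238
Purple: 8×6 + 11×4 + 9×1 + 9×6 + 9×1 + 4×3 + 9×3 + 11×1 = 214
Pink: 8×1 + 11×6 + 9×6 + 9×1 + 9×5 + 4×4 + 9×4 + 11×4 = 278
Blue: 8×4 + 11×5 + 9×5 + 9×5 + 9×3 + 4×1 + 9×6 + 11×5 = 317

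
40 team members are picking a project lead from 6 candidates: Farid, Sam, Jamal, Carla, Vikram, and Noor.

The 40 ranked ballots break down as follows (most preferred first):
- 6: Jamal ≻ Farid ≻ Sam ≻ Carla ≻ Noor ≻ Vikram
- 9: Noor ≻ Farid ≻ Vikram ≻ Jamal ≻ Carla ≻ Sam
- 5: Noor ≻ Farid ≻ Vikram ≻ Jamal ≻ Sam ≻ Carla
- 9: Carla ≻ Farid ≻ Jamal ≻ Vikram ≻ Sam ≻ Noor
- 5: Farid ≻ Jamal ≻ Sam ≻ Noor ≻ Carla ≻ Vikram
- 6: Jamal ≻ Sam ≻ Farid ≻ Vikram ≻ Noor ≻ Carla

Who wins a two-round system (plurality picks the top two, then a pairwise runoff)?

Round 1 first-place votes: Farid 5, Sam 0, Jamal 12, Carla 9, Vikram 0, Noor 14. Noor and Jamal advance.
Runoff: Noor is ranked above Jamal on 14 ballots, Jamal above Noor on 26.

Jamal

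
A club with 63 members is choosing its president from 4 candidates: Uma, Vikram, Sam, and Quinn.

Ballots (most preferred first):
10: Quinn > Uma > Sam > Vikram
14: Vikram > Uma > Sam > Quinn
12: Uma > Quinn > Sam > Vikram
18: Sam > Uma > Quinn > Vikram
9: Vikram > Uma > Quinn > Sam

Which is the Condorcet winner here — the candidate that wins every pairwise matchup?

Uma

Uma vs Vikram: 40–23
Uma vs Sam: 45–18
Uma vs Quinn: 53–10
Uma beats every other candidate.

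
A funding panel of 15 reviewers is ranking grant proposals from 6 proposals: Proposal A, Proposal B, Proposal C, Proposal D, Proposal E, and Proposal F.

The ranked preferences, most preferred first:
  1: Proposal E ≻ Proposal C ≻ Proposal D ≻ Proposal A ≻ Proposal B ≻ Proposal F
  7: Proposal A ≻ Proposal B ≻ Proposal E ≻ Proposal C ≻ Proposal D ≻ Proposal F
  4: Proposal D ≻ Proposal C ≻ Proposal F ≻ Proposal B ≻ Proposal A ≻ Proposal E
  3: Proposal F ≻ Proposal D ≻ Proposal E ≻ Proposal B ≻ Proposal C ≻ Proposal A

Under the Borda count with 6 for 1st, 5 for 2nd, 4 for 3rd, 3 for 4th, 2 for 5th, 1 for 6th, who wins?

Proposal A: 1×3 + 7×6 + 4×2 + 3×1 = 56
Proposal B: 1×2 + 7×5 + 4×3 + 3×3 = 58
Proposal C: 1×5 + 7×3 + 4×5 + 3×2 = 52
Proposal D: 1×4 + 7×2 + 4×6 + 3×5 = 57
Proposal E: 1×6 + 7×4 + 4×1 + 3×4 = 50
Proposal F: 1×1 + 7×1 + 4×4 + 3×6 = 42

Proposal B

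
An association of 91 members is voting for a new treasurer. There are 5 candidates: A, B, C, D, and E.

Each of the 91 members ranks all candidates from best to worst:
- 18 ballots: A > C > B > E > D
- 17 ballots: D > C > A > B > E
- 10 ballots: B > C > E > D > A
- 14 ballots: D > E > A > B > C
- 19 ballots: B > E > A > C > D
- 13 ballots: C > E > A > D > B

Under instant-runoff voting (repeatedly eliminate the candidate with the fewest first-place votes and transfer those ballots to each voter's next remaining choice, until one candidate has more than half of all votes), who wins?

Round 1: A 18, B 29, C 13, D 31, E 0. E eliminated.
Round 2: A 18, B 29, C 13, D 31. C eliminated.
Round 3: A 31, B 29, D 31. B eliminated.
Round 4: A 50, D 41. A has a majority (≥46).

A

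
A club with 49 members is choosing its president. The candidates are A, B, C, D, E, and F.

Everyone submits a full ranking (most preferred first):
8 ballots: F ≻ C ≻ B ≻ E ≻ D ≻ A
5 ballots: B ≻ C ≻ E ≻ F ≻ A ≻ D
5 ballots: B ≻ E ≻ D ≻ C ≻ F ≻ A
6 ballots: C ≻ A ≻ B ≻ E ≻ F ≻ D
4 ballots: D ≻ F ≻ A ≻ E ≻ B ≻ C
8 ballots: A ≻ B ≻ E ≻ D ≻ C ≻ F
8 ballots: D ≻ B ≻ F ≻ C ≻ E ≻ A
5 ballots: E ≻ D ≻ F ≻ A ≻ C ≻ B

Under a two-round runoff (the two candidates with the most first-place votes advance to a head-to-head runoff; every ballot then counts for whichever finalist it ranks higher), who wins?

Round 1 first-place votes: A 8, B 10, C 6, D 12, E 5, F 8. D and B advance.
Runoff: D is ranked above B on 17 ballots, B above D on 32.

B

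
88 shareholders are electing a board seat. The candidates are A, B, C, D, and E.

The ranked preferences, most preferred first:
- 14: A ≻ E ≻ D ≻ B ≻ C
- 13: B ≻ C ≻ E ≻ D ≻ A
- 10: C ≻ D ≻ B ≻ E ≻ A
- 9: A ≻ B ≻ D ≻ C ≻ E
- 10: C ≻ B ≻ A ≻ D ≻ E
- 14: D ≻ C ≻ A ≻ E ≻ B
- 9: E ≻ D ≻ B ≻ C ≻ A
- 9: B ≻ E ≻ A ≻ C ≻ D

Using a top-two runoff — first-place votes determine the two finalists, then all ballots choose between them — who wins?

B

Round 1 first-place votes: A 23, B 22, C 20, D 14, E 9. A and B advance.
Runoff: A is ranked above B on 37 ballots, B above A on 51.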